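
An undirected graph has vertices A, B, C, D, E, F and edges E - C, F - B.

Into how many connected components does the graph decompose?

4

From A: component {A}.
From B: component {B, F}.
From C: component {C, E}.
From D: component {D}.
That's 4 components.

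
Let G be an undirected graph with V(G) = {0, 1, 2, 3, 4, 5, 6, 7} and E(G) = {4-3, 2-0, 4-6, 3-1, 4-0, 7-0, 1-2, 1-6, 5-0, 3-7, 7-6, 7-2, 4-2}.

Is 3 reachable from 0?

Yes

Explore from 0.
Distance 1: reach 2, 4, 5, 7.
Distance 2: reach 1, 3, 6.
Found 3.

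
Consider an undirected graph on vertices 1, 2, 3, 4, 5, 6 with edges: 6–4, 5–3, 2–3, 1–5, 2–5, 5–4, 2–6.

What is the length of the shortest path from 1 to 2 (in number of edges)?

Distance 0: 1.
Distance 1: 5.
Distance 2: 2, 3, 4 — contains 2.

2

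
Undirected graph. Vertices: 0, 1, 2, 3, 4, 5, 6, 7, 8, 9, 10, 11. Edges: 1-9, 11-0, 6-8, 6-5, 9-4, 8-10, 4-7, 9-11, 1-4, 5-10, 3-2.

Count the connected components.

From 0: component {0, 1, 4, 7, 9, 11}.
From 2: component {2, 3}.
From 5: component {5, 6, 8, 10}.
That's 3 components.

3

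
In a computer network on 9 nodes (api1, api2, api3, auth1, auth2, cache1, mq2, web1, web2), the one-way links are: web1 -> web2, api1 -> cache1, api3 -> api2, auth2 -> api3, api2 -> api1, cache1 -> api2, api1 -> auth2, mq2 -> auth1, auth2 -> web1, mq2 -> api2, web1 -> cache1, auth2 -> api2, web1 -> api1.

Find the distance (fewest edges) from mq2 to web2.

5

Distance 0: mq2.
Distance 1: api2, auth1.
Distance 2: api1.
Distance 3: auth2, cache1.
Distance 4: api3, web1.
Distance 5: web2 — contains web2.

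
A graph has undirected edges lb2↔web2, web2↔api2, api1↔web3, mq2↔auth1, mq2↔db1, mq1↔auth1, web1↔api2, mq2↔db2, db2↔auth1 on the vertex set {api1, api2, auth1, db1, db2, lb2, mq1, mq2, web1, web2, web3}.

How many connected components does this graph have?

From api1: component {api1, web3}.
From api2: component {api2, lb2, web1, web2}.
From auth1: component {auth1, db1, db2, mq1, mq2}.
That's 3 components.

3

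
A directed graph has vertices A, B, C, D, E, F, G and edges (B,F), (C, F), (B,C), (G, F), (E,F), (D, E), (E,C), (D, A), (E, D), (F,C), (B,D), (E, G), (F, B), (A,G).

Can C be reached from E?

Explore from E.
Distance 1: reach C, D, F, G.
Found C.

Yes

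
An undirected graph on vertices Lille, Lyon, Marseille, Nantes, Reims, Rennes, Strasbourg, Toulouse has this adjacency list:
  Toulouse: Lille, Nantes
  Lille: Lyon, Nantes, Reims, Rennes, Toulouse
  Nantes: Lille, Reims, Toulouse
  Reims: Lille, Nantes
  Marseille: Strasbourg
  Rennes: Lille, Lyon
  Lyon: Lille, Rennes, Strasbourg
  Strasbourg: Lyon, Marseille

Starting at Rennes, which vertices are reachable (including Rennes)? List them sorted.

Start at Rennes.
Its neighbours: Lille, Lyon.
Then their neighbours: Nantes, Reims, Strasbourg, Toulouse.
Then next layer: Marseille.
Every vertex is now reached.

Lille, Lyon, Marseille, Nantes, Reims, Rennes, Strasbourg, Toulouse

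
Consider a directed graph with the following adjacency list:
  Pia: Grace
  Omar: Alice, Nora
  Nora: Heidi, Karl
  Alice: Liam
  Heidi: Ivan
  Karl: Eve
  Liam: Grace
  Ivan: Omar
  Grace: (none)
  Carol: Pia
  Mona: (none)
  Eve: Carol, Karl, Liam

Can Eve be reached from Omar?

Explore from Omar.
Distance 1: reach Alice, Nora.
Distance 2: reach Heidi, Karl, Liam.
Distance 3: reach Eve, Grace, Ivan.
Found Eve.

Yes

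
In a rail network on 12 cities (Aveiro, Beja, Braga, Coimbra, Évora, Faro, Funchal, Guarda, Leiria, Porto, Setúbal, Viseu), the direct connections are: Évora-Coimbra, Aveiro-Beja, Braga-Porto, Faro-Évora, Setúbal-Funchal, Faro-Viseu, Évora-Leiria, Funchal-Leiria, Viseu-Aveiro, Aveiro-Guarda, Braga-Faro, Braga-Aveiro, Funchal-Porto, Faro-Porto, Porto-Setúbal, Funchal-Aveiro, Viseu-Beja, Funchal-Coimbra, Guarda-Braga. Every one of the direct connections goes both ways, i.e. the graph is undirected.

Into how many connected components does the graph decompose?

1

From Aveiro: component {Aveiro, Beja, Braga, Coimbra, Évora, Faro, Funchal, Guarda, Leiria, Porto, Setúbal, Viseu}.
That's 1 component.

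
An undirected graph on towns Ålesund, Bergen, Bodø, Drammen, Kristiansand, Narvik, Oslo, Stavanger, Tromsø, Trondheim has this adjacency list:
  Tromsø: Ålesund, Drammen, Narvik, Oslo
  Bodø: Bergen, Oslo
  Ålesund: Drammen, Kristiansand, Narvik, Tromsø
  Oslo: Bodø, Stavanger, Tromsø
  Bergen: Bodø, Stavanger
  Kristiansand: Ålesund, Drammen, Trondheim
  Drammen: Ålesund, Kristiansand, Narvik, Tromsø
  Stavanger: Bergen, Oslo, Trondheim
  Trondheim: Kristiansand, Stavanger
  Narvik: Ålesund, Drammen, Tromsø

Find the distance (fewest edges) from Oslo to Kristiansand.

3

Distance 0: Oslo.
Distance 1: Bodø, Stavanger, Tromsø.
Distance 2: Ålesund, Bergen, Drammen, Narvik, Trondheim.
Distance 3: Kristiansand — contains Kristiansand.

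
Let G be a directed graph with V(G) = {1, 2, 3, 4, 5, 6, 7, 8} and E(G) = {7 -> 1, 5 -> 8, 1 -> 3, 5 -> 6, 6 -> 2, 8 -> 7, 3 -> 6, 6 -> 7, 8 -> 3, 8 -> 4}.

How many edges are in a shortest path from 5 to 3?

2

Distance 0: 5.
Distance 1: 6, 8.
Distance 2: 2, 3, 4, 7 — contains 3.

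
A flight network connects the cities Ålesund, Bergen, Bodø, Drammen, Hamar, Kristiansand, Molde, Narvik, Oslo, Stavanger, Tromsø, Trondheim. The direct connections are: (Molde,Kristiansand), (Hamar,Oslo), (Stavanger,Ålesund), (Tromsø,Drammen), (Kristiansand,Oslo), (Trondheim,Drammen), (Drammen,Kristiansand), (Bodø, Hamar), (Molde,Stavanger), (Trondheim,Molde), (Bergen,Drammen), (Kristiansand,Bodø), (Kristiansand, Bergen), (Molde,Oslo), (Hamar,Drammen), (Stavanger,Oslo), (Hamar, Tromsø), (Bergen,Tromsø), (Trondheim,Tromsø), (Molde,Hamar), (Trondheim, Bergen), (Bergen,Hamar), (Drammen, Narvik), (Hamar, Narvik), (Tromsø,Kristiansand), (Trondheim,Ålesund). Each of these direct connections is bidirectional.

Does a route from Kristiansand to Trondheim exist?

Explore from Kristiansand.
Distance 1: reach Bergen, Bodø, Drammen, Molde, Oslo, Tromsø.
Distance 2: reach Hamar, Narvik, Stavanger, Trondheim.
Found Trondheim.

Yes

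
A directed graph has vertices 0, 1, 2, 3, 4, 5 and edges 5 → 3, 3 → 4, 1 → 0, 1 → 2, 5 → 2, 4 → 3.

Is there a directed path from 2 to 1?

2 has no outgoing edges, so nothing is reachable from it.

No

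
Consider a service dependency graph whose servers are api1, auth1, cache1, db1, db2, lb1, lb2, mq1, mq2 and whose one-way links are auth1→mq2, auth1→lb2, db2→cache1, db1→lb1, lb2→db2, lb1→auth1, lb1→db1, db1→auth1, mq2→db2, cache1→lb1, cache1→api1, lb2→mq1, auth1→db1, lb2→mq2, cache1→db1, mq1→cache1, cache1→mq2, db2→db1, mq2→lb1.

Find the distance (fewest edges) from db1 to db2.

Distance 0: db1.
Distance 1: auth1, lb1.
Distance 2: lb2, mq2.
Distance 3: db2, mq1 — contains db2.

3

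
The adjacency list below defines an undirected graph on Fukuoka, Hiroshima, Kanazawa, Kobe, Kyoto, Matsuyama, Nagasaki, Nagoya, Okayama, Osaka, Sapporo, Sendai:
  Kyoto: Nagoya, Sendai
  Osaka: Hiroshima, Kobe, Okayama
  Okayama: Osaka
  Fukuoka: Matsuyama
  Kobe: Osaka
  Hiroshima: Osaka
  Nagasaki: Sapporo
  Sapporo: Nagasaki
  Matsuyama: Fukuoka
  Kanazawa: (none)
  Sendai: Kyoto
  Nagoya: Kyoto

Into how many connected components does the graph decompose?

5

From Fukuoka: component {Fukuoka, Matsuyama}.
From Hiroshima: component {Hiroshima, Kobe, Okayama, Osaka}.
From Kanazawa: component {Kanazawa}.
From Kyoto: component {Kyoto, Nagoya, Sendai}.
From Nagasaki: component {Nagasaki, Sapporo}.
That's 5 components.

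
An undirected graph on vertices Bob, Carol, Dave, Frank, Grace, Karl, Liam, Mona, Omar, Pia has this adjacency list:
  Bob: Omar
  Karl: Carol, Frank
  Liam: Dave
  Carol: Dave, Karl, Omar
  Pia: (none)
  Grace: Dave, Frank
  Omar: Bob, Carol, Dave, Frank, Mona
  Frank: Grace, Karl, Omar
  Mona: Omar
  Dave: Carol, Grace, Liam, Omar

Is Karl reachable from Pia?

No

Pia has no edges, so nothing is reachable from it.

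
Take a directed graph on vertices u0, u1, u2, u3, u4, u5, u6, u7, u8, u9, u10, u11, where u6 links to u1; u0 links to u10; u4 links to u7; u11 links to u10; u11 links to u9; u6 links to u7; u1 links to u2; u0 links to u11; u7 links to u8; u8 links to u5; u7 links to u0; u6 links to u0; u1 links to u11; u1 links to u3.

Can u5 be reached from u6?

Explore from u6.
Distance 1: reach u0, u1, u7.
Distance 2: reach u2, u3, u8, u10, u11.
Distance 3: reach u5, u9.
Found u5.

Yes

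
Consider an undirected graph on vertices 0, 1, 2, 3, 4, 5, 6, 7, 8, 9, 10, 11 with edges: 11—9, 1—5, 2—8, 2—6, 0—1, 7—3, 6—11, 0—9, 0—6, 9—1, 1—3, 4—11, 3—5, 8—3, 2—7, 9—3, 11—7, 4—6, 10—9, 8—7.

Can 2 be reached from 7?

Explore from 7.
Distance 1: reach 2, 3, 8, 11.
Found 2.

Yes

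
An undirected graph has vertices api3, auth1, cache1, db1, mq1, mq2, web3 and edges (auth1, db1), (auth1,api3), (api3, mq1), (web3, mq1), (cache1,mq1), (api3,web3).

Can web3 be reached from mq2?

No

mq2 has no edges, so nothing is reachable from it.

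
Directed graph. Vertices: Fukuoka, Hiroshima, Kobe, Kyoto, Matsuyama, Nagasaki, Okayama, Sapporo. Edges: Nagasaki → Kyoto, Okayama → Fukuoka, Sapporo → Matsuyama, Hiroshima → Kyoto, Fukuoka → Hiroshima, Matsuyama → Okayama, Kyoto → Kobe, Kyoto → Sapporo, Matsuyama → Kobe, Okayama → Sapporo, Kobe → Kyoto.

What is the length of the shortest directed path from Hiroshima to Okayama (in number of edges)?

Distance 0: Hiroshima.
Distance 1: Kyoto.
Distance 2: Kobe, Sapporo.
Distance 3: Matsuyama.
Distance 4: Okayama — contains Okayama.

4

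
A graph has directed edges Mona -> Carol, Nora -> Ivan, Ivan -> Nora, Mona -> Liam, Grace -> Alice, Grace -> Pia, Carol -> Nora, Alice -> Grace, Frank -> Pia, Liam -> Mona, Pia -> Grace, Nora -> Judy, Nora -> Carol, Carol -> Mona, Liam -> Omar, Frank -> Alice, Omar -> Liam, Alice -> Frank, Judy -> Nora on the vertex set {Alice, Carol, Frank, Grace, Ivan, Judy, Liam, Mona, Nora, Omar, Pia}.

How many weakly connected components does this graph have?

From Alice: component {Alice, Frank, Grace, Pia}.
From Carol: component {Carol, Ivan, Judy, Liam, Mona, Nora, Omar}.
That's 2 components.

2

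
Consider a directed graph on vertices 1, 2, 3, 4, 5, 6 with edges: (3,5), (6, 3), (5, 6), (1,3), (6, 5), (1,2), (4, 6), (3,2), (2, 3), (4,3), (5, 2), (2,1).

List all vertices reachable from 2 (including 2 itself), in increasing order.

Start at 2.
Its neighbours: 1, 3.
Then their neighbours: 5.
Then next layer: 6.
Nothing further is reachable.

1, 2, 3, 5, 6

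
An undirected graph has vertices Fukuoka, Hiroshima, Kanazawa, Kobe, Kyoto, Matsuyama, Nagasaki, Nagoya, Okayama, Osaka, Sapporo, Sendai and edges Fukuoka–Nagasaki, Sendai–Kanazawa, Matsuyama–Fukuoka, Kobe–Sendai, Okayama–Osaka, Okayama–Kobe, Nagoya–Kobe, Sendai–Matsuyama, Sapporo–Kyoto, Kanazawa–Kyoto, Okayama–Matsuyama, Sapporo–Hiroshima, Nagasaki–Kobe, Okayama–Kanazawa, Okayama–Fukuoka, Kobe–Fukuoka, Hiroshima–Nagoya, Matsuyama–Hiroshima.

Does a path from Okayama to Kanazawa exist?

Explore from Okayama.
Distance 1: reach Fukuoka, Kanazawa, Kobe, Matsuyama, Osaka.
Found Kanazawa.

Yes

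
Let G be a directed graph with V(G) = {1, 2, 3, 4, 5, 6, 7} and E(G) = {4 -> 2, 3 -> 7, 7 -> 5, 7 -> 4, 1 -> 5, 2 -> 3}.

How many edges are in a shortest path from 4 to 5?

Distance 0: 4.
Distance 1: 2.
Distance 2: 3.
Distance 3: 7.
Distance 4: 5 — contains 5.

4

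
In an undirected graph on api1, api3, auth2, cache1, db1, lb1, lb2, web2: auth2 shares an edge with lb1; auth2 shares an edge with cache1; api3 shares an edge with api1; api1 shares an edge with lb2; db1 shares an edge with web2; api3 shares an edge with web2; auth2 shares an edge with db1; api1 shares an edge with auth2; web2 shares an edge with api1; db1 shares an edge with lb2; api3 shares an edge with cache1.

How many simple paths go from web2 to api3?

web2–api1–api3
web2–api1–auth2–cache1–api3
web2–api1–lb2–db1–auth2–cache1–api3
web2–api3
web2–db1–auth2–api1–api3
web2–db1–auth2–cache1–api3
web2–db1–lb2–api1–api3
web2–db1–lb2–api1–auth2–cache1–api3

8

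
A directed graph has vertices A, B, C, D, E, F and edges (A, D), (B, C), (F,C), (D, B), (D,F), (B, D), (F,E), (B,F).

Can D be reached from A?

Yes

Explore from A.
Distance 1: reach D.
Found D.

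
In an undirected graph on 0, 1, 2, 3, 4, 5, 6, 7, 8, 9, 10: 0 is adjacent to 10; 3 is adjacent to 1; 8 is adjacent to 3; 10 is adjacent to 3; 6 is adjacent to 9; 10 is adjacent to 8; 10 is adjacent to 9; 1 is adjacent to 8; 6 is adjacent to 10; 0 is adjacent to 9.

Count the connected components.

5

From 0: component {0, 1, 3, 6, 8, 9, 10}.
From 2: component {2}.
From 4: component {4}.
From 5: component {5}.
From 7: component {7}.
That's 5 components.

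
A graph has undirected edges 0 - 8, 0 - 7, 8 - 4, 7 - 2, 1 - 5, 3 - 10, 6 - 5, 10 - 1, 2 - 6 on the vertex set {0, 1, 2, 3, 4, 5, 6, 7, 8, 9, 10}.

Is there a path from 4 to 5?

Yes

Explore from 4.
Distance 1: reach 8.
Distance 2: reach 0.
Distance 3: reach 7.
Distance 4: reach 2.
Distance 5: reach 6.
Distance 6: reach 5.
Found 5.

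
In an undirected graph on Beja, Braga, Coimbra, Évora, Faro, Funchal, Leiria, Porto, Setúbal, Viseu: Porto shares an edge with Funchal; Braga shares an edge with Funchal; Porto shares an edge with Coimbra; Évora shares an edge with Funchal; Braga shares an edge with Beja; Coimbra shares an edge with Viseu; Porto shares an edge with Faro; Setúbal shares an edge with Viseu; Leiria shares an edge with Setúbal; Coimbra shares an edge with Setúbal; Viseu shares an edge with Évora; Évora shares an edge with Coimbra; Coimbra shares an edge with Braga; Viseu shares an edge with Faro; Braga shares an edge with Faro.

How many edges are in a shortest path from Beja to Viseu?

3

Distance 0: Beja.
Distance 1: Braga.
Distance 2: Coimbra, Faro, Funchal.
Distance 3: Évora, Porto, Setúbal, Viseu — contains Viseu.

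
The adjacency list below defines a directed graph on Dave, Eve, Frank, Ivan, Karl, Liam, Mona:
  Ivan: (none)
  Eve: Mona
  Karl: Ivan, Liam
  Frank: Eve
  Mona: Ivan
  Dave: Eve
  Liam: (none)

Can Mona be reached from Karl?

Explore from Karl.
Distance 1: reach Ivan, Liam.
The search from Karl is exhausted; no directed path reaches Mona.

No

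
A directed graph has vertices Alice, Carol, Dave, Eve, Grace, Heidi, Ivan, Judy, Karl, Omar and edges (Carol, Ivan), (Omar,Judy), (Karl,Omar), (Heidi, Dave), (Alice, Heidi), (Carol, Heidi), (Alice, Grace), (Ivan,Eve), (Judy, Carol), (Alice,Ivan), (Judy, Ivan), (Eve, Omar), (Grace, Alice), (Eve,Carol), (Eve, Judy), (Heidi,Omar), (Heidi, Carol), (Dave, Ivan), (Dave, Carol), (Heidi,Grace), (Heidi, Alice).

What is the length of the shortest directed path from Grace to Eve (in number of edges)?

Distance 0: Grace.
Distance 1: Alice.
Distance 2: Heidi, Ivan.
Distance 3: Carol, Dave, Eve, Omar — contains Eve.

3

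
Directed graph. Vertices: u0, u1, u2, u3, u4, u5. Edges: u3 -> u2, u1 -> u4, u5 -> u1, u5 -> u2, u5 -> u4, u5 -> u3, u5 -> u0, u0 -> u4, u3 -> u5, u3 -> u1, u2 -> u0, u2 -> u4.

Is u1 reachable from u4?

u4 has no outgoing edges, so nothing is reachable from it.

No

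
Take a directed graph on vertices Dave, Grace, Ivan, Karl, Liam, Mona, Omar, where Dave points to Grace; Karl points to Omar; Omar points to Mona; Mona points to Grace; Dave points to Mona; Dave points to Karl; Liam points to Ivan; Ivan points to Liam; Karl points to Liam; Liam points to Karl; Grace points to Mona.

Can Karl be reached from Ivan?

Yes

Explore from Ivan.
Distance 1: reach Liam.
Distance 2: reach Karl.
Found Karl.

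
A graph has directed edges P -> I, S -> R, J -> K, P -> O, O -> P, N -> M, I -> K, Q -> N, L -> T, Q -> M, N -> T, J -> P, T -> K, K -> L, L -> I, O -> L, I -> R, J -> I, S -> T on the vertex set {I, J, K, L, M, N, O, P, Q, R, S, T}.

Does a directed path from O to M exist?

No

Explore from O.
Distance 1: reach L, P.
Distance 2: reach I, T.
Distance 3: reach K, R.
The search from O is exhausted; no directed path reaches M.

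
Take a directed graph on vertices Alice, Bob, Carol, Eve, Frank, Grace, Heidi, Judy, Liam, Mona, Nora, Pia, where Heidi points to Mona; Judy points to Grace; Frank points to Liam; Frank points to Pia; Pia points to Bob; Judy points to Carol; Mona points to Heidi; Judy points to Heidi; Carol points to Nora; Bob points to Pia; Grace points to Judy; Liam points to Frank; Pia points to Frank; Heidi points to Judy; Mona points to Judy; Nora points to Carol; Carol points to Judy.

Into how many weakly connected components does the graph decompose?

From Alice: component {Alice}.
From Bob: component {Bob, Frank, Liam, Pia}.
From Carol: component {Carol, Grace, Heidi, Judy, Mona, Nora}.
From Eve: component {Eve}.
That's 4 components.

4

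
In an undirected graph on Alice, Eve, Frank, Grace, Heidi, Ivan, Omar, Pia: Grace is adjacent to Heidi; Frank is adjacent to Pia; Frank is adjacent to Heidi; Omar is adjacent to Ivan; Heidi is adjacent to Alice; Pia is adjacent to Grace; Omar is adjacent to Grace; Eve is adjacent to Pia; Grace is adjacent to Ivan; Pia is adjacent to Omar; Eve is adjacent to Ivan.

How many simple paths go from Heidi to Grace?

6

Heidi–Frank–Pia–Eve–Ivan–Grace
Heidi–Frank–Pia–Eve–Ivan–Omar–Grace
Heidi–Frank–Pia–Grace
Heidi–Frank–Pia–Omar–Grace
Heidi–Frank–Pia–Omar–Ivan–Grace
Heidi–Grace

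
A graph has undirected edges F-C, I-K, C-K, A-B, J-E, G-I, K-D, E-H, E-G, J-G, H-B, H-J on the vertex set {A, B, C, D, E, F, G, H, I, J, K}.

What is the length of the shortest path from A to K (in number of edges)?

6

Distance 0: A.
Distance 1: B.
Distance 2: H.
Distance 3: E, J.
Distance 4: G.
Distance 5: I.
Distance 6: K — contains K.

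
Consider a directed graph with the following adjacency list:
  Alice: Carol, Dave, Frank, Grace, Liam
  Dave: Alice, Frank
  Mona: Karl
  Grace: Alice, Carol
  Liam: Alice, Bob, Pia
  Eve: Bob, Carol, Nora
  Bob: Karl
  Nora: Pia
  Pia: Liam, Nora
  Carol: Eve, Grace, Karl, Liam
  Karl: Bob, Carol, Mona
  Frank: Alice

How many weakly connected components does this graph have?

From Alice: component {Alice, Bob, Carol, Dave, Eve, Frank, Grace, Karl, Liam, Mona, Nora, Pia}.
That's 1 component.

1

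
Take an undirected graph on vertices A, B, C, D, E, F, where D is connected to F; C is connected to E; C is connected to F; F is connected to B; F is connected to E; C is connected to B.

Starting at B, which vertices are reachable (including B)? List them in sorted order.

B, C, D, E, F

Start at B.
Its neighbours: C, F.
Then their neighbours: D, E.
Nothing further is reachable.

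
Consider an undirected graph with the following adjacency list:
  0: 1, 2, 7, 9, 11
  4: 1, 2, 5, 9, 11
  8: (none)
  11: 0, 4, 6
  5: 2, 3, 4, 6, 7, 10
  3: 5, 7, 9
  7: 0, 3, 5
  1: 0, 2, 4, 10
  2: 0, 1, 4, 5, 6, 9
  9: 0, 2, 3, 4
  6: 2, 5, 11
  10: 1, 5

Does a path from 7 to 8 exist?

Explore from 7.
Distance 1: reach 0, 3, 5.
Distance 2: reach 1, 2, 4, 6, 9, 10, 11.
The search is exhausted without reaching 8; it lies in a different component.

No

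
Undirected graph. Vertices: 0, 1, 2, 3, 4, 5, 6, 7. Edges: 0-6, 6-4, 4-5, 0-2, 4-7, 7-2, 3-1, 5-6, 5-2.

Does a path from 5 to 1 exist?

No

Explore from 5.
Distance 1: reach 2, 4, 6.
Distance 2: reach 0, 7.
The search is exhausted without reaching 1; it lies in a different component.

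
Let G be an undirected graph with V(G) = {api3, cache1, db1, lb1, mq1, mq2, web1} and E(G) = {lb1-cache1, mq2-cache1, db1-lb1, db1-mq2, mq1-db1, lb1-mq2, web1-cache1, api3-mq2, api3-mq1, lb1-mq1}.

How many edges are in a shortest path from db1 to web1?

3

Distance 0: db1.
Distance 1: lb1, mq1, mq2.
Distance 2: api3, cache1.
Distance 3: web1 — contains web1.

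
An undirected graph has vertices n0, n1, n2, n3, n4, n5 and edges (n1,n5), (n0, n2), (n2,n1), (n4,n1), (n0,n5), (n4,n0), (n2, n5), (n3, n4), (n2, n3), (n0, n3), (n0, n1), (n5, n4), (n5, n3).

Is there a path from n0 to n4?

Yes

Explore from n0.
Distance 1: reach n1, n2, n3, n4, n5.
Found n4.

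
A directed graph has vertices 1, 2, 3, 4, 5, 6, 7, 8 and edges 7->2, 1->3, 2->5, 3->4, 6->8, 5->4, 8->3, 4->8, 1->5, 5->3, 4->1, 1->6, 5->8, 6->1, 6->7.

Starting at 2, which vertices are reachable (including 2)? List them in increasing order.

1, 2, 3, 4, 5, 6, 7, 8

Start at 2.
Its neighbours: 5.
Then their neighbours: 3, 4, 8.
Then next layer: 1.
Then next layer: 6.
Then next layer: 7.
Every vertex is now reached.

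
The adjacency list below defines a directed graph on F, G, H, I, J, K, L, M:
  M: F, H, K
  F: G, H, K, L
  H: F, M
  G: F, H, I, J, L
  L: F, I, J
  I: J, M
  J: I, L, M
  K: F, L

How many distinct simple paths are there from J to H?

J→I→M→F→G→H
J→I→M→F→H
J→I→M→H
J→I→M→K→F→G→H
J→I→M→K→F→H
J→I→M→K→L→F→G→H
J→I→M→K→L→F→H
J→L→F→G→H
... and 14 more.

22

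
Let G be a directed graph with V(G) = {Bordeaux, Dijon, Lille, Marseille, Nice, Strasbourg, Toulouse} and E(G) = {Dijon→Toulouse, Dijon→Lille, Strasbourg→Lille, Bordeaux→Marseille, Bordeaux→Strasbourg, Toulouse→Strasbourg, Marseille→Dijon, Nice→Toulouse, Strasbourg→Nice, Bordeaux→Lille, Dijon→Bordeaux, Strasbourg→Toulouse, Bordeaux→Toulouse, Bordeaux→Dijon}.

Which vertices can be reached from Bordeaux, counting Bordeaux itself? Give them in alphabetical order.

Start at Bordeaux.
Its neighbours: Dijon, Lille, Marseille, Strasbourg, Toulouse.
Then their neighbours: Nice.
Every vertex is now reached.

Bordeaux, Dijon, Lille, Marseille, Nice, Strasbourg, Toulouse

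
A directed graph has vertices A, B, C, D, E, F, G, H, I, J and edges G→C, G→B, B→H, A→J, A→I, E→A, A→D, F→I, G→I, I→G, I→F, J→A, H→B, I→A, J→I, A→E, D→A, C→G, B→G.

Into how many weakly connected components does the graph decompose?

From A: component {A, B, C, D, E, F, G, H, I, J}.
That's 1 component.

1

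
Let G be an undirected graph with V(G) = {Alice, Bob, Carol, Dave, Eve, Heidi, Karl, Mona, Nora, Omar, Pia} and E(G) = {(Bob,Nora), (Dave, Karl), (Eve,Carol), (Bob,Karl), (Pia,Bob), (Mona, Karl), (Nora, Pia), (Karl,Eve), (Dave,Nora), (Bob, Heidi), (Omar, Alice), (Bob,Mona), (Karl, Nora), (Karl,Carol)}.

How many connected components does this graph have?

From Alice: component {Alice, Omar}.
From Bob: component {Bob, Carol, Dave, Eve, Heidi, Karl, Mona, Nora, Pia}.
That's 2 components.

2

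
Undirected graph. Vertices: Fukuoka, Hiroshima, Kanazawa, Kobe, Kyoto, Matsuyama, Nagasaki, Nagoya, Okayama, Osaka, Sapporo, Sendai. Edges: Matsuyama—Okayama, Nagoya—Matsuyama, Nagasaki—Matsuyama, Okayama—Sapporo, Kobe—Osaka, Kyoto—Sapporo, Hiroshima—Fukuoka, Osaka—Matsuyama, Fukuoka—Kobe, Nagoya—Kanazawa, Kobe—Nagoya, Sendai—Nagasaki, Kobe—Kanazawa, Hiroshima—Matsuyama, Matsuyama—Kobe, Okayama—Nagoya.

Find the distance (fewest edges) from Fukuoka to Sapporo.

Distance 0: Fukuoka.
Distance 1: Hiroshima, Kobe.
Distance 2: Kanazawa, Matsuyama, Nagoya, Osaka.
Distance 3: Nagasaki, Okayama.
Distance 4: Sapporo, Sendai — contains Sapporo.

4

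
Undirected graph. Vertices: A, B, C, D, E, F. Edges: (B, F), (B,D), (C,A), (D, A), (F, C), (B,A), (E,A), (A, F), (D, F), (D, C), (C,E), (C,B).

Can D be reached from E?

Yes

Explore from E.
Distance 1: reach A, C.
Distance 2: reach B, D, F.
Found D.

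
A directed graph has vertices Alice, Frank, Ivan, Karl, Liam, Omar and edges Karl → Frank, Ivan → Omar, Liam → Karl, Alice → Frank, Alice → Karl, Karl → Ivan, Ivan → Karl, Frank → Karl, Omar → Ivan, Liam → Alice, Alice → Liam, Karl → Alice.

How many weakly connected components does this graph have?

From Alice: component {Alice, Frank, Ivan, Karl, Liam, Omar}.
That's 1 component.

1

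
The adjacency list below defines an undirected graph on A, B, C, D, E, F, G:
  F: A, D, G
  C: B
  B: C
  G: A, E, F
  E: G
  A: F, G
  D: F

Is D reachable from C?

Explore from C.
Distance 1: reach B.
The search is exhausted without reaching D; it lies in a different component.

No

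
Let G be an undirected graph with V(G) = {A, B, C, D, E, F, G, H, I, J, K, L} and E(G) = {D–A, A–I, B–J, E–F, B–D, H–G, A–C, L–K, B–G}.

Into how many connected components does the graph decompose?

From A: component {A, B, C, D, G, H, I, J}.
From E: component {E, F}.
From K: component {K, L}.
That's 3 components.

3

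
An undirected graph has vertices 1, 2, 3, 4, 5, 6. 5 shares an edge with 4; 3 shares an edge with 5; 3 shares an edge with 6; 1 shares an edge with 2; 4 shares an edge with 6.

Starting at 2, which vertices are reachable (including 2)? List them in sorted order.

Start at 2.
Its neighbours: 1.
Nothing further is reachable.

1, 2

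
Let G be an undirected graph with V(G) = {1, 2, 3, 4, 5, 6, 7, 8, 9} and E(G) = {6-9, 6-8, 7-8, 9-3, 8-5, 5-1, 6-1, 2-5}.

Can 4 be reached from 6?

Explore from 6.
Distance 1: reach 1, 8, 9.
Distance 2: reach 3, 5, 7.
Distance 3: reach 2.
The search is exhausted without reaching 4; it lies in a different component.

No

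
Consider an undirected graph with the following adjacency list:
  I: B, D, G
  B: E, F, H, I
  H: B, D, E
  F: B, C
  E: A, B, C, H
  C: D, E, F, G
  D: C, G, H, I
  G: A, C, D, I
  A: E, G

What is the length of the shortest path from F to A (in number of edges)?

3

Distance 0: F.
Distance 1: B, C.
Distance 2: D, E, G, H, I.
Distance 3: A — contains A.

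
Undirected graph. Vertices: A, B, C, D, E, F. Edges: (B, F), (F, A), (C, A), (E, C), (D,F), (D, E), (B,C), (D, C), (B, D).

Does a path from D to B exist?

Explore from D.
Distance 1: reach B, C, E, F.
Found B.

Yes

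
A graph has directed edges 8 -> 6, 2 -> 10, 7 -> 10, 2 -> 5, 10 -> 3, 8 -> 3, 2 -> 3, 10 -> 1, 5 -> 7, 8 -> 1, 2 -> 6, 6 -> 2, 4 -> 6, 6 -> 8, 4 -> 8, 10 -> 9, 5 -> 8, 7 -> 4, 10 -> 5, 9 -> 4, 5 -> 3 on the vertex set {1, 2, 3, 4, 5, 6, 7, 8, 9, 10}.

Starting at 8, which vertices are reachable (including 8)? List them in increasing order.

1, 2, 3, 4, 5, 6, 7, 8, 9, 10

Start at 8.
Its neighbours: 1, 3, 6.
Then their neighbours: 2.
Then next layer: 5, 10.
Then next layer: 7, 9.
Then next layer: 4.
Every vertex is now reached.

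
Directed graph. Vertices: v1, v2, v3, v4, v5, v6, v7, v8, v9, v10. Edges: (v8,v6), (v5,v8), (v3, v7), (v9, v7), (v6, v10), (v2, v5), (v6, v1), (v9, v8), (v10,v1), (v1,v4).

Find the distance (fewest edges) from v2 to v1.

Distance 0: v2.
Distance 1: v5.
Distance 2: v8.
Distance 3: v6.
Distance 4: v1, v10 — contains v1.

4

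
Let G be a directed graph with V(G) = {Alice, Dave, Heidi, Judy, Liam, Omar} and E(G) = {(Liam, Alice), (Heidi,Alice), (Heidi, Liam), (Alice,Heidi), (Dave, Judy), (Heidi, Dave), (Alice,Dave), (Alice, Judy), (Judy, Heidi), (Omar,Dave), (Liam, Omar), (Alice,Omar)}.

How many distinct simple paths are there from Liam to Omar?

Liam→Alice→Omar
Liam→Omar

2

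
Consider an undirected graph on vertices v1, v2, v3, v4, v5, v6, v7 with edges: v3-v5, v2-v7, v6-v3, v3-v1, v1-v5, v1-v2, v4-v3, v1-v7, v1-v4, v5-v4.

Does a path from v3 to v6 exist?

Explore from v3.
Distance 1: reach v1, v4, v5, v6.
Found v6.

Yes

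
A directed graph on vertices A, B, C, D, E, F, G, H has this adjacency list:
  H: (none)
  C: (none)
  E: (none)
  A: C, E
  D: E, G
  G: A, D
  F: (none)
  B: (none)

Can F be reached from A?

No

Explore from A.
Distance 1: reach C, E.
The search from A is exhausted; no directed path reaches F.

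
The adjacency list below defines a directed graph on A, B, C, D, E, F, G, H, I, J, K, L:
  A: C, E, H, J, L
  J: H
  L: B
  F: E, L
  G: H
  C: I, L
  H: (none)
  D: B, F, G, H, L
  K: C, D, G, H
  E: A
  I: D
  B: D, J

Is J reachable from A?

Yes

Explore from A.
Distance 1: reach C, E, H, J, L.
Found J.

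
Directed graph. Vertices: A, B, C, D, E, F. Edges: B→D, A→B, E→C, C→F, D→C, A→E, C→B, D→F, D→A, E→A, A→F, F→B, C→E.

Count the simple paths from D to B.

9

D→A→B
D→A→E→C→B
D→A→E→C→F→B
D→A→F→B
D→C→B
D→C→E→A→B
D→C→E→A→F→B
D→C→F→B
D→F→B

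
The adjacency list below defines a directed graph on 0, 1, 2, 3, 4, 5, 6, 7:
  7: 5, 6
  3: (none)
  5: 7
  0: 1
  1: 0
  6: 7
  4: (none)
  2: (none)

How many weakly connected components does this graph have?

5

From 0: component {0, 1}.
From 2: component {2}.
From 3: component {3}.
From 4: component {4}.
From 5: component {5, 6, 7}.
That's 5 components.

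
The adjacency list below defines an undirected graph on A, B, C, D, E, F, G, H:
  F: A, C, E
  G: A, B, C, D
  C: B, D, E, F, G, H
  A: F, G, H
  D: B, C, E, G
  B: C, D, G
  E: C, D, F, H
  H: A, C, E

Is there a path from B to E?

Yes

Explore from B.
Distance 1: reach C, D, G.
Distance 2: reach A, E, F, H.
Found E.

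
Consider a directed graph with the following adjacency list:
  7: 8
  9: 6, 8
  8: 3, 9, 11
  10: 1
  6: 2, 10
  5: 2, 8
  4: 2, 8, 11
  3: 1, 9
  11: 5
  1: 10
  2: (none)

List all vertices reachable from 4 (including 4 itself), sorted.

1, 2, 3, 4, 5, 6, 8, 9, 10, 11

Start at 4.
Its neighbours: 2, 8, 11.
Then their neighbours: 3, 5, 9.
Then next layer: 1, 6.
Then next layer: 10.
Nothing further is reachable.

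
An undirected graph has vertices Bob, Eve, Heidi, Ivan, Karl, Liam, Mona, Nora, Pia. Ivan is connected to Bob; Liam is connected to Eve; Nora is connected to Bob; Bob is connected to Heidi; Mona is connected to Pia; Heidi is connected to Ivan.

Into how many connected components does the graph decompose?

4

From Bob: component {Bob, Heidi, Ivan, Nora}.
From Eve: component {Eve, Liam}.
From Karl: component {Karl}.
From Mona: component {Mona, Pia}.
That's 4 components.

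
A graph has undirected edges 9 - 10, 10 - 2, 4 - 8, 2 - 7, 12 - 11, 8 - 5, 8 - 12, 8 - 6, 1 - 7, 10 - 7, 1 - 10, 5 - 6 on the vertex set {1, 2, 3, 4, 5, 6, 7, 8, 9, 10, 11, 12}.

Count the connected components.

From 1: component {1, 2, 7, 9, 10}.
From 3: component {3}.
From 4: component {4, 5, 6, 8, 11, 12}.
That's 3 components.

3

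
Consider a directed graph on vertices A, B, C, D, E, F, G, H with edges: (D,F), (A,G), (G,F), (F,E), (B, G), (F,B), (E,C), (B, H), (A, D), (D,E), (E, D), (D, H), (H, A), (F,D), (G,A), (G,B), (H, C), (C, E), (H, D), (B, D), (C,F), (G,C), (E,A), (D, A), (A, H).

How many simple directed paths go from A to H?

16

A→D→E→C→F→B→H
A→D→F→B→H
A→D→H
A→G→B→D→H
A→G→B→H
A→G→C→E→D→F→B→H
A→G→C→E→D→H
A→G→C→F→B→D→H
... and 8 more.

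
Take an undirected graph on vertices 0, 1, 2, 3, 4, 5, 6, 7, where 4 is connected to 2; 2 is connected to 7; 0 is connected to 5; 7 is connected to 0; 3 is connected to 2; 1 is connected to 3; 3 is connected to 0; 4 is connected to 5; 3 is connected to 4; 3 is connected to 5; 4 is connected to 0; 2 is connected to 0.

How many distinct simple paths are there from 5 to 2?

5–0–2
5–0–3–2
5–0–3–4–2
5–0–4–2
5–0–4–3–2
5–0–7–2
5–3–0–2
5–3–0–4–2
... and 12 more.

20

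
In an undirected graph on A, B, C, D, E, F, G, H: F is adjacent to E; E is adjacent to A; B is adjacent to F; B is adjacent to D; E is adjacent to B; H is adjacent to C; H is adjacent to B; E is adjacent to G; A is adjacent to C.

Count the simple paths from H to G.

H–B–E–G
H–B–F–E–G
H–C–A–E–G

3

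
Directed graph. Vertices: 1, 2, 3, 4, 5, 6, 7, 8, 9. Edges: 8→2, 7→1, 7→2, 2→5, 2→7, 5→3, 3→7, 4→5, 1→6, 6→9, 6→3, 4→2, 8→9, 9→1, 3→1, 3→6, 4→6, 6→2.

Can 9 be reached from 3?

Yes

Explore from 3.
Distance 1: reach 1, 6, 7.
Distance 2: reach 2, 9.
Found 9.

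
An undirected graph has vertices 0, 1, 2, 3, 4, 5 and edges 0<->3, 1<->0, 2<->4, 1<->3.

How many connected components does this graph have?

3

From 0: component {0, 1, 3}.
From 2: component {2, 4}.
From 5: component {5}.
That's 3 components.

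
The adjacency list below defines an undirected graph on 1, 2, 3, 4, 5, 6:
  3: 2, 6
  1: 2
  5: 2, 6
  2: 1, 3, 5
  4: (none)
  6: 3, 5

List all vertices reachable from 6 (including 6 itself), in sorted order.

1, 2, 3, 5, 6

Start at 6.
Its neighbours: 3, 5.
Then their neighbours: 2.
Then next layer: 1.
Nothing further is reachable.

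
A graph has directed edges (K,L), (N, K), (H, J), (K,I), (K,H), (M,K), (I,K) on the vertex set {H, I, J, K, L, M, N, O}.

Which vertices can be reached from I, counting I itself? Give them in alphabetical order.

H, I, J, K, L

Start at I.
Its neighbours: K.
Then their neighbours: H, L.
Then next layer: J.
Nothing further is reachable.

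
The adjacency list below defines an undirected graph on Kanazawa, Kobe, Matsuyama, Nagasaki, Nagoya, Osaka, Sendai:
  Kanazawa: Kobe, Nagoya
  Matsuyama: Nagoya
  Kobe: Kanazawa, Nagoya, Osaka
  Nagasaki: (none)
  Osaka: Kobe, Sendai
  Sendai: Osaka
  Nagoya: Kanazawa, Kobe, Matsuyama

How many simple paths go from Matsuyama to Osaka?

2

Matsuyama–Nagoya–Kanazawa–Kobe–Osaka
Matsuyama–Nagoya–Kobe–Osaka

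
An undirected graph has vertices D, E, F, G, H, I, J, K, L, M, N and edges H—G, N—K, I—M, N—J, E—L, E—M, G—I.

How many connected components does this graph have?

From D: component {D}.
From E: component {E, G, H, I, L, M}.
From F: component {F}.
From J: component {J, K, N}.
That's 4 components.

4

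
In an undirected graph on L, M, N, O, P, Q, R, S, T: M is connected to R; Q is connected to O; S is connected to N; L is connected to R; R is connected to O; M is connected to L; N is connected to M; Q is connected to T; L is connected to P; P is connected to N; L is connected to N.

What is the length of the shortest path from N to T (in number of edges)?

5

Distance 0: N.
Distance 1: L, M, P, S.
Distance 2: R.
Distance 3: O.
Distance 4: Q.
Distance 5: T — contains T.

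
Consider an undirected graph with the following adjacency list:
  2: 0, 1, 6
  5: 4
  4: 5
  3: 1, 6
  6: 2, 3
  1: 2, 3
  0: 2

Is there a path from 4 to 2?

Explore from 4.
Distance 1: reach 5.
The search is exhausted without reaching 2; it lies in a different component.

No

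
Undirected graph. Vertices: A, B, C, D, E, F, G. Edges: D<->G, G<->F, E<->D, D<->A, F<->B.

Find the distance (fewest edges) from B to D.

Distance 0: B.
Distance 1: F.
Distance 2: G.
Distance 3: D — contains D.

3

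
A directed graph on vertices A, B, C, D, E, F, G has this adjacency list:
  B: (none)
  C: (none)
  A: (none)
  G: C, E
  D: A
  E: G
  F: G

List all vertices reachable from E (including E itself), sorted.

C, E, G

Start at E.
Its neighbours: G.
Then their neighbours: C.
Nothing further is reachable.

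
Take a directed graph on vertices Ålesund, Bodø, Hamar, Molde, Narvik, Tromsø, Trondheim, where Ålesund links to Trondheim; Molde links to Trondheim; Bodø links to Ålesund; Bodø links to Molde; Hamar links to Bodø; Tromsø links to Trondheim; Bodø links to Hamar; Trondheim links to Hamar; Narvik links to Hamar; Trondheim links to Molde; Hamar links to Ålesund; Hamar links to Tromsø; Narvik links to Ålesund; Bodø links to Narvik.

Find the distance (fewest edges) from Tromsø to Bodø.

Distance 0: Tromsø.
Distance 1: Trondheim.
Distance 2: Hamar, Molde.
Distance 3: Ålesund, Bodø — contains Bodø.

3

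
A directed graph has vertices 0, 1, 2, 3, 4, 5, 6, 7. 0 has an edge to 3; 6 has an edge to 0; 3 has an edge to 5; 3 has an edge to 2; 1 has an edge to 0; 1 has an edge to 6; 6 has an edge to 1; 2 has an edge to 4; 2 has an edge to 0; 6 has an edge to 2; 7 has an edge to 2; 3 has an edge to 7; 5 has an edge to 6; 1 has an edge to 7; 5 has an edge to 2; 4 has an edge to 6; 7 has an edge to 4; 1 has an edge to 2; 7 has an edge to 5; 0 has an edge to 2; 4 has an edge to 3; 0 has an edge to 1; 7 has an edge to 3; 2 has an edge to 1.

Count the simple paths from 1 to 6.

1→0→2→4→3→5→6
1→0→2→4→3→7→5→6
1→0→2→4→6
1→0→3→2→4→6
1→0→3→5→2→4→6
1→0→3→5→6
1→0→3→7→2→4→6
1→0→3→7→4→6
... and 19 more.

27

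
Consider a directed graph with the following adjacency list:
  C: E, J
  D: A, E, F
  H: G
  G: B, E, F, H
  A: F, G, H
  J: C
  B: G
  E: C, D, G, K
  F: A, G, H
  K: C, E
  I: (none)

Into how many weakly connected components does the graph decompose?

2

From A: component {A, B, C, D, E, F, G, H, J, K}.
From I: component {I}.
That's 2 components.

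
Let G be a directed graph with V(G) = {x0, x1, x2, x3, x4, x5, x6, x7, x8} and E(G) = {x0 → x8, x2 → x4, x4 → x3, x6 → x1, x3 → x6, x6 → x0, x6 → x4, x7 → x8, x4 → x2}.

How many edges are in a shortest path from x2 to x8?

Distance 0: x2.
Distance 1: x4.
Distance 2: x3.
Distance 3: x6.
Distance 4: x0, x1.
Distance 5: x8 — contains x8.

5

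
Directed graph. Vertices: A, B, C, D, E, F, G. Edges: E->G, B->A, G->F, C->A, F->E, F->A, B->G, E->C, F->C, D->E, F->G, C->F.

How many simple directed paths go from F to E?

1

F→E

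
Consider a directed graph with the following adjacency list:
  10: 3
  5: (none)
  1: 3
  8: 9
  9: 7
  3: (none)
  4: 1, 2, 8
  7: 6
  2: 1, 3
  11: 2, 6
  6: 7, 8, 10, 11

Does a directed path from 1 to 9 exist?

No

Explore from 1.
Distance 1: reach 3.
The search from 1 is exhausted; no directed path reaches 9.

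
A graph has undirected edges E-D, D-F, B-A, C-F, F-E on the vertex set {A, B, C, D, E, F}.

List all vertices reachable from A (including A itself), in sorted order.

Start at A.
Its neighbours: B.
Nothing further is reachable.

A, B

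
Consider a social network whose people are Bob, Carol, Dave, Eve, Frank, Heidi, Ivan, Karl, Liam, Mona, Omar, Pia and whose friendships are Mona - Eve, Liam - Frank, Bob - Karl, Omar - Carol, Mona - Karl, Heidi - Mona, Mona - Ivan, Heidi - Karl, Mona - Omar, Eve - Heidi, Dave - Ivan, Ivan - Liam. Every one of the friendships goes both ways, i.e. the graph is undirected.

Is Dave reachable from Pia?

No

Pia has no edges, so nothing is reachable from it.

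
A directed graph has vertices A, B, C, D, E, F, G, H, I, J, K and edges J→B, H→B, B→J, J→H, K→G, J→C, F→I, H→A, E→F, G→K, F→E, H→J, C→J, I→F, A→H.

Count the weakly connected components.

From A: component {A, B, C, H, J}.
From D: component {D}.
From E: component {E, F, I}.
From G: component {G, K}.
That's 4 components.

4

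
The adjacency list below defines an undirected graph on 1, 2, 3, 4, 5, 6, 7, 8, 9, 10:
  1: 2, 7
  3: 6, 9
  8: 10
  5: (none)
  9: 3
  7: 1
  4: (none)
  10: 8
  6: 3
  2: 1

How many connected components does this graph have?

5

From 1: component {1, 2, 7}.
From 3: component {3, 6, 9}.
From 4: component {4}.
From 5: component {5}.
From 8: component {8, 10}.
That's 5 components.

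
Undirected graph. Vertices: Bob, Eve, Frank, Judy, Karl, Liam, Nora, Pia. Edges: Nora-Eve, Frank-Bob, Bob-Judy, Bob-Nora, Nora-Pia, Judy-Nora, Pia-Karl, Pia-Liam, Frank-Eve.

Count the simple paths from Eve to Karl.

Eve–Frank–Bob–Judy–Nora–Pia–Karl
Eve–Frank–Bob–Nora–Pia–Karl
Eve–Nora–Pia–Karl

3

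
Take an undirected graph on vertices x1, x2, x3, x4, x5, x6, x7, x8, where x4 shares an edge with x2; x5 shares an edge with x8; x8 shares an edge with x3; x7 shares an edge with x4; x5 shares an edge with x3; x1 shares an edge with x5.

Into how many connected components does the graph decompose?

From x1: component {x1, x3, x5, x8}.
From x2: component {x2, x4, x7}.
From x6: component {x6}.
That's 3 components.

3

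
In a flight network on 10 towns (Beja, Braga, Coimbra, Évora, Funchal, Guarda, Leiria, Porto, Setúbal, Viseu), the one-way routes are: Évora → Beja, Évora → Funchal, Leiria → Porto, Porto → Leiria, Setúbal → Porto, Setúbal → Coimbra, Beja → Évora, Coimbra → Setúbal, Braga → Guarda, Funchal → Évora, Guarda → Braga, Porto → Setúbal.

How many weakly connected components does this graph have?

4

From Beja: component {Beja, Évora, Funchal}.
From Braga: component {Braga, Guarda}.
From Coimbra: component {Coimbra, Leiria, Porto, Setúbal}.
From Viseu: component {Viseu}.
That's 4 components.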